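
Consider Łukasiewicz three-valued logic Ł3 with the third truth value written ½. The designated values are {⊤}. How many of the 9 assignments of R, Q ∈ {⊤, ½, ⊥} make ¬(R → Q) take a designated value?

1

Designated under: (R=⊤, Q=⊥).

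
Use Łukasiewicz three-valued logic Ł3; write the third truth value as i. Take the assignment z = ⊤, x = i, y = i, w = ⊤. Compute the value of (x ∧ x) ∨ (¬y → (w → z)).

⊤

x ∧ x = i ∧ i = i
¬y = ¬i = i
w → z = ⊤ → ⊤ = ⊤
¬y → (w → z) = i → ⊤ = ⊤  [min(1, 1−½+1)]
(x ∧ x) ∨ (¬y → (w → z)) = i ∨ ⊤ = ⊤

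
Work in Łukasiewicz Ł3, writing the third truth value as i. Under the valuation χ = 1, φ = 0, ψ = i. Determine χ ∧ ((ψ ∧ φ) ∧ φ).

ψ ∧ φ = i ∧ 0 = 0
(ψ ∧ φ) ∧ φ = 0 ∧ 0 = 0
χ ∧ ((ψ ∧ φ) ∧ φ) = 1 ∧ 0 = 0

0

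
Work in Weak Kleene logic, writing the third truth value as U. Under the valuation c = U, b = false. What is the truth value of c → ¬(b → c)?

U

b → c = false → U = U
¬(b → c) = ¬U = U
c → ¬(b → c) = U → U = U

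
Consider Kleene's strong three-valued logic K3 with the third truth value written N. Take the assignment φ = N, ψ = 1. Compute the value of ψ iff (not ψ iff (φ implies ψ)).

0

not ψ = not 1 = 0
φ implies ψ = N implies 1 = 1
not ψ iff (φ implies ψ) = 0 iff 1 = 0
ψ iff (not ψ iff (φ implies ψ)) = 1 iff 0 = 0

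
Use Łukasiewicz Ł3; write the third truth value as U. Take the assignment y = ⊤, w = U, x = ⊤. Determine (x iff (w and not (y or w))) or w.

y or w = ⊤ or U = ⊤
not (y or w) = not ⊤ = ⊥
w and not (y or w) = U and ⊥ = ⊥
x iff (w and not (y or w)) = ⊤ iff ⊥ = ⊥
(x iff (w and not (y or w))) or w = ⊥ or U = U

U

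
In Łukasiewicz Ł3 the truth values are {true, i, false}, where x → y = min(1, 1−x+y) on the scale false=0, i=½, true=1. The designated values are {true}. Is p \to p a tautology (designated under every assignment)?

Every assignment of p over {true, i, false} gives a value in {true}.
In particular, with p=i: p \to p = true.

Yes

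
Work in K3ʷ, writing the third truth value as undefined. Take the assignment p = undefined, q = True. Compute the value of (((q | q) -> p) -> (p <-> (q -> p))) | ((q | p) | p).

q | q = True | True = True
(q | q) -> p = True -> undefined = undefined
q -> p = True -> undefined = undefined
p <-> (q -> p) = undefined <-> undefined = undefined
((q | q) -> p) -> (p <-> (q -> p)) = undefined -> undefined = undefined
q | p = True | undefined = undefined
(q | p) | p = undefined | undefined = undefined
(((q | q) -> p) -> (p <-> (q -> p))) | ((q | p) | p) = undefined | undefined = undefined

undefined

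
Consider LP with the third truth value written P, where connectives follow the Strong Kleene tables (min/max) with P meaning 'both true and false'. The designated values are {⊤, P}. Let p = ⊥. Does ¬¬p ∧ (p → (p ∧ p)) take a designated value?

¬p = ¬⊥ = ⊤
¬¬p = ¬⊤ = ⊥
p ∧ p = ⊥ ∧ ⊥ = ⊥
p → (p ∧ p) = ⊥ → ⊥ = ⊤
¬¬p ∧ (p → (p ∧ p)) = ⊥ ∧ ⊤ = ⊥
⊥ ∉ {⊤, P}.

No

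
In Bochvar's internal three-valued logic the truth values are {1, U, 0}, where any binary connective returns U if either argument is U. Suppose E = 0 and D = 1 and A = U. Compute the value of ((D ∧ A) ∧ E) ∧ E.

U

D ∧ A = 1 ∧ U = U
(D ∧ A) ∧ E = U ∧ 0 = U
((D ∧ A) ∧ E) ∧ E = U ∧ 0 = U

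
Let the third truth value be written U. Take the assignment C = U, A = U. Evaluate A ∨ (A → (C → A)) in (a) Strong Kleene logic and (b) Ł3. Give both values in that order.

In Strong Kleene logic: C → A = U → U = U  [¬U ∨ U]
A → (C → A) = U → U = U
A ∨ (A → (C → A)) = U ∨ U = U
In Ł3: C → A = U → U = 1  [min(1, 1−½+½)]
A → (C → A) = U → 1 = 1
A ∨ (A → (C → A)) = U ∨ 1 = 1
They differ because Strong Kleene logic and Ł3 treat U differently under implication.

U; 1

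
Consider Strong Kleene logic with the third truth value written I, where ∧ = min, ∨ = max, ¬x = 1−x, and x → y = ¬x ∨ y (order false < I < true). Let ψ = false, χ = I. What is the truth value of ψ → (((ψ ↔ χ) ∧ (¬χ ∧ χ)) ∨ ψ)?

ψ ↔ χ = false ↔ I = I
¬χ = ¬I = I
¬χ ∧ χ = I ∧ I = I
(ψ ↔ χ) ∧ (¬χ ∧ χ) = I ∧ I = I
((ψ ↔ χ) ∧ (¬χ ∧ χ)) ∨ ψ = I ∨ false = I
ψ → (((ψ ↔ χ) ∧ (¬χ ∧ χ)) ∨ ψ) = false → I = true  [¬false ∨ I]

true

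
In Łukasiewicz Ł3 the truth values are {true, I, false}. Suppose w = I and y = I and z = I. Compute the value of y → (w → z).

true

w → z = I → I = true  [min(1, 1−½+½)]
y → (w → z) = I → true = true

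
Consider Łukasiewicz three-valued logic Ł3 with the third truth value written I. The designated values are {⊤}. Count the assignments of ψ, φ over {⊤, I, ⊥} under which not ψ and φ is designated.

1

Designated under: (ψ=⊥, φ=⊤).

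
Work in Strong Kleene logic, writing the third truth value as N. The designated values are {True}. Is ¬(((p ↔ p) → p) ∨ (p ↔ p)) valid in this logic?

Countermodel: p=True gives False, which is not designated.

No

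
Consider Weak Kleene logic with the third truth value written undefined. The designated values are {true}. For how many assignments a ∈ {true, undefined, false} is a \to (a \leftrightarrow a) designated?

2

a=true: true ✓
a=undefined: undefined ·
a=false: true ✓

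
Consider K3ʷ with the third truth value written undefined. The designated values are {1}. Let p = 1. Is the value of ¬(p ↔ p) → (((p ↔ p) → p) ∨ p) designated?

p ↔ p = 1 ↔ 1 = 1
¬(p ↔ p) = ¬1 = 0
p ↔ p = 1 ↔ 1 = 1
(p ↔ p) → p = 1 → 1 = 1
((p ↔ p) → p) ∨ p = 1 ∨ 1 = 1
¬(p ↔ p) → (((p ↔ p) → p) ∨ p) = 0 → 1 = 1
1 ∈ {1}.

Yes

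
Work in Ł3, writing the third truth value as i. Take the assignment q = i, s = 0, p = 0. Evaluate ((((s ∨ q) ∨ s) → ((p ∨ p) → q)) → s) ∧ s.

0

s ∨ q = 0 ∨ i = i
(s ∨ q) ∨ s = i ∨ 0 = i
p ∨ p = 0 ∨ 0 = 0
(p ∨ p) → q = 0 → i = 1  [min(1, 1−0+½)]
((s ∨ q) ∨ s) → ((p ∨ p) → q) = i → 1 = 1
(((s ∨ q) ∨ s) → ((p ∨ p) → q)) → s = 1 → 0 = 0
((((s ∨ q) ∨ s) → ((p ∨ p) → q)) → s) ∧ s = 0 ∧ 0 = 0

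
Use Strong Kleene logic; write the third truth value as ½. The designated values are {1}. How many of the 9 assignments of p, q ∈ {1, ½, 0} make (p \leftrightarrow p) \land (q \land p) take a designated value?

Designated under: (p=1, q=1).

1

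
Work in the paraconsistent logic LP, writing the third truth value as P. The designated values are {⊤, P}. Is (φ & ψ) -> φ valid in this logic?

Yes

Every assignment of φ, ψ over {⊤, P, ⊥} gives a value in {⊤, P}.
In particular, with φ=P, ψ=P: (φ & ψ) -> φ = P.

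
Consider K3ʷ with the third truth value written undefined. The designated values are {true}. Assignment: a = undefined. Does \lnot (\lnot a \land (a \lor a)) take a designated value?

No

\lnot a = \lnot undefined = undefined
a \lor a = undefined \lor undefined = undefined
\lnot a \land (a \lor a) = undefined \land undefined = undefined
\lnot (\lnot a \land (a \lor a)) = \lnot undefined = undefined
undefined ∉ {true}.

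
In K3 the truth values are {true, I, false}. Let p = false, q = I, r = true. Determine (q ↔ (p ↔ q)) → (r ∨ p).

true

p ↔ q = false ↔ I = I
q ↔ (p ↔ q) = I ↔ I = I
r ∨ p = true ∨ false = true
(q ↔ (p ↔ q)) → (r ∨ p) = I → true = true  [¬I ∨ true]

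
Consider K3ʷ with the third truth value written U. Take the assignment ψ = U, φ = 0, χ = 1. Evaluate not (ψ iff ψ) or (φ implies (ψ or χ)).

U

ψ iff ψ = U iff U = U
not (ψ iff ψ) = not U = U
ψ or χ = U or 1 = U
φ implies (ψ or χ) = 0 implies U = U
not (ψ iff ψ) or (φ implies (ψ or χ)) = U or U = U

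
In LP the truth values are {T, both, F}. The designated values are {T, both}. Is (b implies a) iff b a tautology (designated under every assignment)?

No

Countermodel: b=T, a=F gives F, which is not designated.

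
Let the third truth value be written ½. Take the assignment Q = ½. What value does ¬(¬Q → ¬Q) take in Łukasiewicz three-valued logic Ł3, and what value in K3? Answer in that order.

F; ½

In Łukasiewicz three-valued logic Ł3: ¬Q = ¬½ = ½
¬Q = ¬½ = ½
¬Q → ¬Q = ½ → ½ = T
¬(¬Q → ¬Q) = ¬T = F
In K3: ¬Q = ¬½ = ½
¬Q = ¬½ = ½
¬Q → ¬Q = ½ → ½ = ½  [¬½ ∨ ½]
¬(¬Q → ¬Q) = ¬½ = ½
They differ because Łukasiewicz three-valued logic Ł3 and K3 treat ½ differently under implication.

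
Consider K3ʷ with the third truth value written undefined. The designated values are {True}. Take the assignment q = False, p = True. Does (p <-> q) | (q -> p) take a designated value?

p <-> q = True <-> False = False
q -> p = False -> True = True
(p <-> q) | (q -> p) = False | True = True
True ∈ {True}.

Yes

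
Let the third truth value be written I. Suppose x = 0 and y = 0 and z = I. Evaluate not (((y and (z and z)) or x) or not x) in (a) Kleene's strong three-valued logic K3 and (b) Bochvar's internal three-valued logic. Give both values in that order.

0; I

In Kleene's strong three-valued logic K3: z and z = I and I = I
y and (z and z) = 0 and I = 0
(y and (z and z)) or x = 0 or 0 = 0
not x = not 0 = 1
((y and (z and z)) or x) or not x = 0 or 1 = 1
not (((y and (z and z)) or x) or not x) = not 1 = 0
In Bochvar's internal three-valued logic: z and z = I and I = I
y and (z and z) = 0 and I = I
(y and (z and z)) or x = I or 0 = I
not x = not 0 = 1
((y and (z and z)) or x) or not x = I or 1 = I
not (((y and (z and z)) or x) or not x) = not I = I
They differ because Kleene's strong three-valued logic K3 and Bochvar's internal three-valued logic treat I differently under the binary connectives.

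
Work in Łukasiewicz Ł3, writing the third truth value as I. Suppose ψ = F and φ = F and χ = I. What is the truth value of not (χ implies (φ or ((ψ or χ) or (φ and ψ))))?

ψ or χ = F or I = I
φ and ψ = F and F = F
(ψ or χ) or (φ and ψ) = I or F = I
φ or ((ψ or χ) or (φ and ψ)) = F or I = I
χ implies (φ or ((ψ or χ) or (φ and ψ))) = I implies I = T  [min(1, 1−½+½)]
not (χ implies (φ or ((ψ or χ) or (φ and ψ)))) = not T = F

F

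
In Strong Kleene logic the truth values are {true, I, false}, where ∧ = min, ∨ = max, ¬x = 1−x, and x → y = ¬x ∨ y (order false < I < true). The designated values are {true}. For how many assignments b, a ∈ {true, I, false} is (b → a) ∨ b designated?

Of the 9 assignments, 7 give a value in {true}.

7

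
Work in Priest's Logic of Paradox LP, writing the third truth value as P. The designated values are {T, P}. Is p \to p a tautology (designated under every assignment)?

Every assignment of p over {T, P, F} gives a value in {T, P}.
In particular, with p=P: p \to p = P.

Yes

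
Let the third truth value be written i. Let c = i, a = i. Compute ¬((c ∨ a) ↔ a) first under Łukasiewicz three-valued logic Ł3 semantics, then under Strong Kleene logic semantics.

0; i

In Łukasiewicz three-valued logic Ł3: c ∨ a = i ∨ i = i
(c ∨ a) ↔ a = i ↔ i = 1  [1 − |½−½|]
¬((c ∨ a) ↔ a) = ¬1 = 0
In Strong Kleene logic: c ∨ a = i ∨ i = i
(c ∨ a) ↔ a = i ↔ i = i
¬((c ∨ a) ↔ a) = ¬i = i
They differ because Łukasiewicz three-valued logic Ł3 and Strong Kleene logic treat i differently under implication.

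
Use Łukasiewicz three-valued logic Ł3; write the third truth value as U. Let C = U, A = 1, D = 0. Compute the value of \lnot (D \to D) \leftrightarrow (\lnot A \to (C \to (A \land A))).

0

D \to D = 0 \to 0 = 1
\lnot (D \to D) = \lnot 1 = 0
\lnot A = \lnot 1 = 0
A \land A = 1 \land 1 = 1
C \to (A \land A) = U \to 1 = 1  [min(1, 1−½+1)]
\lnot A \to (C \to (A \land A)) = 0 \to 1 = 1
\lnot (D \to D) \leftrightarrow (\lnot A \to (C \to (A \land A))) = 0 \leftrightarrow 1 = 0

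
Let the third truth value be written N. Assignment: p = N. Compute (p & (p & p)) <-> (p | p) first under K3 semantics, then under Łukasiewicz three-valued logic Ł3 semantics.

N; true

In K3: p & p = N & N = N
p & (p & p) = N & N = N
p | p = N | N = N
(p & (p & p)) <-> (p | p) = N <-> N = N
In Łukasiewicz three-valued logic Ł3: p & p = N & N = N
p & (p & p) = N & N = N
p | p = N | N = N
(p & (p & p)) <-> (p | p) = N <-> N = true  [1 − |½−½|]
They differ because K3 and Łukasiewicz three-valued logic Ł3 treat N differently under implication.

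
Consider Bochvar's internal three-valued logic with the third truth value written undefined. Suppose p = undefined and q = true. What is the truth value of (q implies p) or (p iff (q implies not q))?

q implies p = true implies undefined = undefined  [any arg is the third value ⇒ result is the third value]
not q = not true = false
q implies not q = true implies false = false
p iff (q implies not q) = undefined iff false = undefined
(q implies p) or (p iff (q implies not q)) = undefined or undefined = undefined

undefined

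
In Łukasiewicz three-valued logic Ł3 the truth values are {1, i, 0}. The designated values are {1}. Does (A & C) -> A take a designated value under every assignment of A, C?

Every assignment of A, C over {1, i, 0} gives a value in {1}.
In particular, with A=i, C=i: (A & C) -> A = 1.

Yes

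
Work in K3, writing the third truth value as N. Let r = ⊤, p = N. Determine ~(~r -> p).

⊥

~r = ~⊤ = ⊥
~r -> p = ⊥ -> N = ⊤
~(~r -> p) = ~⊤ = ⊥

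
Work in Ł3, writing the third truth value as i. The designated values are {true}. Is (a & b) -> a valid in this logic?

Every assignment of a, b over {true, i, false} gives a value in {true}.
In particular, with a=i, b=i: (a & b) -> a = true.

Yes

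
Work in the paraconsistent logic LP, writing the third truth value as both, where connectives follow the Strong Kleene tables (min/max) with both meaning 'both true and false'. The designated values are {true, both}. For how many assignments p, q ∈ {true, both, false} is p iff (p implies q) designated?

5

Of the 9 assignments, 5 give a value in {true, both}.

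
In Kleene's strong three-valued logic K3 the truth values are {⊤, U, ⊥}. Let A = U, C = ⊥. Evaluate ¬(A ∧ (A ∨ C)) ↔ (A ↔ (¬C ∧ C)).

U

A ∨ C = U ∨ ⊥ = U
A ∧ (A ∨ C) = U ∧ U = U
¬(A ∧ (A ∨ C)) = ¬U = U
¬C = ¬⊥ = ⊤
¬C ∧ C = ⊤ ∧ ⊥ = ⊥
A ↔ (¬C ∧ C) = U ↔ ⊥ = U
¬(A ∧ (A ∨ C)) ↔ (A ↔ (¬C ∧ C)) = U ↔ U = U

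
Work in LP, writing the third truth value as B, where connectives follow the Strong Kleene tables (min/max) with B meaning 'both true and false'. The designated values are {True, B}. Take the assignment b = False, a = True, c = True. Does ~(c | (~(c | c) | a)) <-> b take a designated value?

c | c = True | True = True
~(c | c) = ~True = False
~(c | c) | a = False | True = True
c | (~(c | c) | a) = True | True = True
~(c | (~(c | c) | a)) = ~True = False
~(c | (~(c | c) | a)) <-> b = False <-> False = True
True ∈ {True, B}.

Yes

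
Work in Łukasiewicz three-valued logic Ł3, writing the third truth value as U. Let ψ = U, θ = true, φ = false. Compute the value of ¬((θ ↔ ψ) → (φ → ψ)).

θ ↔ ψ = true ↔ U = U  [1 − |1−½|]
φ → ψ = false → U = true
(θ ↔ ψ) → (φ → ψ) = U → true = true
¬((θ ↔ ψ) → (φ → ψ)) = ¬true = false

false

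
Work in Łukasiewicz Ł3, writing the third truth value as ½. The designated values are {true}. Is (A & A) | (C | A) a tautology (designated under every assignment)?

No

Countermodel: A=½, C=½ gives ½, which is not designated.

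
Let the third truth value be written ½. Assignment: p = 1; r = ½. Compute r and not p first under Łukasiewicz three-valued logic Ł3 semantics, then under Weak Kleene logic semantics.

0; ½

In Łukasiewicz three-valued logic Ł3: not p = not 1 = 0
r and not p = ½ and 0 = 0
In Weak Kleene logic: not p = not 1 = 0
r and not p = ½ and 0 = ½
They differ because Łukasiewicz three-valued logic Ł3 and Weak Kleene logic treat ½ differently under the binary connectives.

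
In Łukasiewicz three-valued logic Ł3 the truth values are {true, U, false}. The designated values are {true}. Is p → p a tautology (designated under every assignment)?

Yes

Every assignment of p over {true, U, false} gives a value in {true}.
In particular, with p=U: p → p = true.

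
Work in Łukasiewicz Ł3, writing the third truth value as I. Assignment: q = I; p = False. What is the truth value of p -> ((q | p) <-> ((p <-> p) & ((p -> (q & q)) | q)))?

q | p = I | False = I
p <-> p = False <-> False = True
q & q = I & I = I
p -> (q & q) = False -> I = True  [min(1, 1−0+½)]
(p -> (q & q)) | q = True | I = True
(p <-> p) & ((p -> (q & q)) | q) = True & True = True
(q | p) <-> ((p <-> p) & ((p -> (q & q)) | q)) = I <-> True = I
p -> ((q | p) <-> ((p <-> p) & ((p -> (q & q)) | q))) = False -> I = True

True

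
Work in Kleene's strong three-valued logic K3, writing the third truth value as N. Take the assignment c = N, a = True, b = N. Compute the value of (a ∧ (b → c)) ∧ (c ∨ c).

b → c = N → N = N  [¬N ∨ N]
a ∧ (b → c) = True ∧ N = N
c ∨ c = N ∨ N = N
(a ∧ (b → c)) ∧ (c ∨ c) = N ∧ N = N

N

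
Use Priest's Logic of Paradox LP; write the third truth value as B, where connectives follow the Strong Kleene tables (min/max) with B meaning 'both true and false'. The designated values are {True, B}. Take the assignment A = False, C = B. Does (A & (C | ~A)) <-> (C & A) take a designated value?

Yes

~A = ~False = True
C | ~A = B | True = True
A & (C | ~A) = False & True = False
C & A = B & False = False
(A & (C | ~A)) <-> (C & A) = False <-> False = True
True ∈ {True, B}.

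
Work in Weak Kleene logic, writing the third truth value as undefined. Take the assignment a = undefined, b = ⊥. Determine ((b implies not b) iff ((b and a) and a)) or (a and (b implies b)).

not b = not ⊥ = ⊤
b implies not b = ⊥ implies ⊤ = ⊤
b and a = ⊥ and undefined = undefined
(b and a) and a = undefined and undefined = undefined
(b implies not b) iff ((b and a) and a) = ⊤ iff undefined = undefined
b implies b = ⊥ implies ⊥ = ⊤
a and (b implies b) = undefined and ⊤ = undefined
((b implies not b) iff ((b and a) and a)) or (a and (b implies b)) = undefined or undefined = undefined

undefined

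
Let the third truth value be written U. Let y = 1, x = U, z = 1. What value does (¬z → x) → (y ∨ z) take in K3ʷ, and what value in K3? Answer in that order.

In K3ʷ: ¬z = ¬1 = 0
¬z → x = 0 → U = U  [any arg is the third value ⇒ result is the third value]
y ∨ z = 1 ∨ 1 = 1
(¬z → x) → (y ∨ z) = U → 1 = U
In K3: ¬z = ¬1 = 0
¬z → x = 0 → U = 1  [¬0 ∨ U]
y ∨ z = 1 ∨ 1 = 1
(¬z → x) → (y ∨ z) = 1 → 1 = 1
They differ because K3ʷ and K3 treat U differently under the binary connectives.

U; 1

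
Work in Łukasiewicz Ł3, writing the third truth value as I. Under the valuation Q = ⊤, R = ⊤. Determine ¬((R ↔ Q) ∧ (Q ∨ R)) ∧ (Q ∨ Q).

⊥

R ↔ Q = ⊤ ↔ ⊤ = ⊤
Q ∨ R = ⊤ ∨ ⊤ = ⊤
(R ↔ Q) ∧ (Q ∨ R) = ⊤ ∧ ⊤ = ⊤
¬((R ↔ Q) ∧ (Q ∨ R)) = ¬⊤ = ⊥
Q ∨ Q = ⊤ ∨ ⊤ = ⊤
¬((R ↔ Q) ∧ (Q ∨ R)) ∧ (Q ∨ Q) = ⊥ ∧ ⊤ = ⊥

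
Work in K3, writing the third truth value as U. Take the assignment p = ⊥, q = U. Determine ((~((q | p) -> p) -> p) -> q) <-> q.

q | p = U | ⊥ = U
(q | p) -> p = U -> ⊥ = U
~((q | p) -> p) = ~U = U
~((q | p) -> p) -> p = U -> ⊥ = U
(~((q | p) -> p) -> p) -> q = U -> U = U
((~((q | p) -> p) -> p) -> q) <-> q = U <-> U = U

U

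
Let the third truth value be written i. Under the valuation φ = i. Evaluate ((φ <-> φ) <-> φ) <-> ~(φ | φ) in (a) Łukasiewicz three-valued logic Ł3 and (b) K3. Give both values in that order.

In Łukasiewicz three-valued logic Ł3: φ <-> φ = i <-> i = 1  [1 − |½−½|]
(φ <-> φ) <-> φ = 1 <-> i = i
φ | φ = i | i = i
~(φ | φ) = ~i = i
((φ <-> φ) <-> φ) <-> ~(φ | φ) = i <-> i = 1
In K3: φ <-> φ = i <-> i = i
(φ <-> φ) <-> φ = i <-> i = i
φ | φ = i | i = i
~(φ | φ) = ~i = i
((φ <-> φ) <-> φ) <-> ~(φ | φ) = i <-> i = i
They differ because Łukasiewicz three-valued logic Ł3 and K3 treat i differently under implication.

1; i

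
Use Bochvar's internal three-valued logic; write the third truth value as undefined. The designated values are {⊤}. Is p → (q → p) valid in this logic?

No

Countermodel: p=⊤, q=undefined gives undefined, which is not designated.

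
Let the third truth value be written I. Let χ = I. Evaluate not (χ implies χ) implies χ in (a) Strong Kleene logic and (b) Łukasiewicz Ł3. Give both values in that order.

In Strong Kleene logic: χ implies χ = I implies I = I  [not I or I]
not (χ implies χ) = not I = I
not (χ implies χ) implies χ = I implies I = I
In Łukasiewicz Ł3: χ implies χ = I implies I = True
not (χ implies χ) = not True = False
not (χ implies χ) implies χ = False implies I = True
They differ because Strong Kleene logic and Łukasiewicz Ł3 treat I differently under implication.

I; True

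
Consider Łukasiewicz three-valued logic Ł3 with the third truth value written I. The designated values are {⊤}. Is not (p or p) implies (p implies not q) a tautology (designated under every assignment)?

Yes

Every assignment of p, q over {⊤, I, ⊥} gives a value in {⊤}.
In particular, with p=I, q=I: not (p or p) implies (p implies not q) = ⊤.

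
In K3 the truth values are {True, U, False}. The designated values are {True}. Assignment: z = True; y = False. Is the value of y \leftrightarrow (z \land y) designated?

z \land y = True \land False = False
y \leftrightarrow (z \land y) = False \leftrightarrow False = True
True ∈ {True}.

Yes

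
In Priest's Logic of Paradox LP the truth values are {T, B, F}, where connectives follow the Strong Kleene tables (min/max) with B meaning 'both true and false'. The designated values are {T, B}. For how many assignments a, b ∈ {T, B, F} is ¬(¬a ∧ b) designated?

8

Of the 9 assignments, 8 give a value in {T, B}.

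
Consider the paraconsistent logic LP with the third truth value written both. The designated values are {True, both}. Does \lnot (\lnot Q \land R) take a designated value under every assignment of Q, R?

No

Countermodel: Q=False, R=True gives False, which is not designated.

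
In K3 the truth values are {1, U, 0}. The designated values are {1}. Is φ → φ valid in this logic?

Countermodel: φ=U gives U, which is not designated.

No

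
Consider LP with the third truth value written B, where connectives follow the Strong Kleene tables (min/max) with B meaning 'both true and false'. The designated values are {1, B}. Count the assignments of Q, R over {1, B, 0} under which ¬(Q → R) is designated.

4

Designated under: (Q=1, R=B); (Q=1, R=0); (Q=B, R=B); (Q=B, R=0).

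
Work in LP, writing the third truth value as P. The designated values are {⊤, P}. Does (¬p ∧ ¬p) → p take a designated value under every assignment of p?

Countermodel: p=⊥ gives ⊥, which is not designated.

No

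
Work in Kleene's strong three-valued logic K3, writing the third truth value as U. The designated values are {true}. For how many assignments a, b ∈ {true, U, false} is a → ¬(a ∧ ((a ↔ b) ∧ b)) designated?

Of the 9 assignments, 5 give a value in {true}.

5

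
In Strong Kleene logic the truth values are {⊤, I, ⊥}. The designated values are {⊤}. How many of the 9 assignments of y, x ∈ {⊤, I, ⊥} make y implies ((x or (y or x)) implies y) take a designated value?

Of the 9 assignments, 6 give a value in {⊤}.

6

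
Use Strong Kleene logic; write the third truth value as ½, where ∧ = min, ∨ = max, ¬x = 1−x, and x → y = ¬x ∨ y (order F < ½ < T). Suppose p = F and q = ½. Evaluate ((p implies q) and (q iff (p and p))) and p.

p implies q = F implies ½ = T  [not F or ½]
p and p = F and F = F
q iff (p and p) = ½ iff F = ½
(p implies q) and (q iff (p and p)) = T and ½ = ½
((p implies q) and (q iff (p and p))) and p = ½ and F = F

F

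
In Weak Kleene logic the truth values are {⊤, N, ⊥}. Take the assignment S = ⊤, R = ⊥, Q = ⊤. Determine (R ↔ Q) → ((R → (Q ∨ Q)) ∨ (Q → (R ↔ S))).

R ↔ Q = ⊥ ↔ ⊤ = ⊥
Q ∨ Q = ⊤ ∨ ⊤ = ⊤
R → (Q ∨ Q) = ⊥ → ⊤ = ⊤
R ↔ S = ⊥ ↔ ⊤ = ⊥
Q → (R ↔ S) = ⊤ → ⊥ = ⊥
(R → (Q ∨ Q)) ∨ (Q → (R ↔ S)) = ⊤ ∨ ⊥ = ⊤
(R ↔ Q) → ((R → (Q ∨ Q)) ∨ (Q → (R ↔ S))) = ⊥ → ⊤ = ⊤

⊤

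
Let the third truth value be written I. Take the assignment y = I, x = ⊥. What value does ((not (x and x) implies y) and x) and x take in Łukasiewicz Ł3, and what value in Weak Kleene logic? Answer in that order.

In Łukasiewicz Ł3: x and x = ⊥ and ⊥ = ⊥
not (x and x) = not ⊥ = ⊤
not (x and x) implies y = ⊤ implies I = I  [min(1, 1−1+½)]
(not (x and x) implies y) and x = I and ⊥ = ⊥
((not (x and x) implies y) and x) and x = ⊥ and ⊥ = ⊥
In Weak Kleene logic: x and x = ⊥ and ⊥ = ⊥
not (x and x) = not ⊥ = ⊤
not (x and x) implies y = ⊤ implies I = I  [any arg is the third value ⇒ result is the third value]
(not (x and x) implies y) and x = I and ⊥ = I
((not (x and x) implies y) and x) and x = I and ⊥ = I
They differ because Łukasiewicz Ł3 and Weak Kleene logic treat I differently under the binary connectives.

⊥; I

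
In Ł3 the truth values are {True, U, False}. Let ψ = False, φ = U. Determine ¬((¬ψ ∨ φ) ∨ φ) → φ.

True

¬ψ = ¬False = True
¬ψ ∨ φ = True ∨ U = True
(¬ψ ∨ φ) ∨ φ = True ∨ U = True
¬((¬ψ ∨ φ) ∨ φ) = ¬True = False
¬((¬ψ ∨ φ) ∨ φ) → φ = False → U = True  [min(1, 1−0+½)]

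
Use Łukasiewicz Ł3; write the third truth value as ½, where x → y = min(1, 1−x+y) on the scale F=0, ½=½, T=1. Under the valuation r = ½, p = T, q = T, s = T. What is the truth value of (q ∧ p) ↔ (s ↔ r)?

q ∧ p = T ∧ T = T
s ↔ r = T ↔ ½ = ½
(q ∧ p) ↔ (s ↔ r) = T ↔ ½ = ½

½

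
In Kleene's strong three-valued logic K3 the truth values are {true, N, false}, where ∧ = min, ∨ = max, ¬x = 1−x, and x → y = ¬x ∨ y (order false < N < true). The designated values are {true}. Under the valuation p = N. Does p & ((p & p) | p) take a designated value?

No

p & p = N & N = N
(p & p) | p = N | N = N
p & ((p & p) | p) = N & N = N
N ∉ {true}.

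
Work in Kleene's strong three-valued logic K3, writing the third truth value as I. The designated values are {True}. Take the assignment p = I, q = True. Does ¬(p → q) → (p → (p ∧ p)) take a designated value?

p → q = I → True = True  [¬I ∨ True]
¬(p → q) = ¬True = False
p ∧ p = I ∧ I = I
p → (p ∧ p) = I → I = I
¬(p → q) → (p → (p ∧ p)) = False → I = True
True ∈ {True}.

Yes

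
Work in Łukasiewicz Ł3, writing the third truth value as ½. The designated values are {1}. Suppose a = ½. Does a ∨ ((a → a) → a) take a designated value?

a → a = ½ → ½ = 1
(a → a) → a = 1 → ½ = ½
a ∨ ((a → a) → a) = ½ ∨ ½ = ½
½ ∉ {1}.

No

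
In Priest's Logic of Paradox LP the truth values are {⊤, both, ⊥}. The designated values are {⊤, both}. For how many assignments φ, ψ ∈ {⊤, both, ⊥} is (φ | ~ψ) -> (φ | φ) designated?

Of the 9 assignments, 8 give a value in {⊤, both}.

8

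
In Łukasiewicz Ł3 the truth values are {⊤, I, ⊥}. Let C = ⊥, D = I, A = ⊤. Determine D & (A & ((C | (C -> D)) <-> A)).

C -> D = ⊥ -> I = ⊤  [min(1, 1−0+½)]
C | (C -> D) = ⊥ | ⊤ = ⊤
(C | (C -> D)) <-> A = ⊤ <-> ⊤ = ⊤
A & ((C | (C -> D)) <-> A) = ⊤ & ⊤ = ⊤
D & (A & ((C | (C -> D)) <-> A)) = I & ⊤ = I

I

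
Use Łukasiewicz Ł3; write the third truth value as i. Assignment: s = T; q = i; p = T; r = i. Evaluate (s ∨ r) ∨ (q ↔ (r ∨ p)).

s ∨ r = T ∨ i = T
r ∨ p = i ∨ T = T
q ↔ (r ∨ p) = i ↔ T = i  [1 − |½−1|]
(s ∨ r) ∨ (q ↔ (r ∨ p)) = T ∨ i = T

T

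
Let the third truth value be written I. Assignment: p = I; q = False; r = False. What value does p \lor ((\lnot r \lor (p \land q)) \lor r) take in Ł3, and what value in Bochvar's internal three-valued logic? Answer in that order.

In Ł3: \lnot r = \lnot False = True
p \land q = I \land False = False
\lnot r \lor (p \land q) = True \lor False = True
(\lnot r \lor (p \land q)) \lor r = True \lor False = True
p \lor ((\lnot r \lor (p \land q)) \lor r) = I \lor True = True
In Bochvar's internal three-valued logic: \lnot r = \lnot False = True
p \land q = I \land False = I
\lnot r \lor (p \land q) = True \lor I = I
(\lnot r \lor (p \land q)) \lor r = I \lor False = I
p \lor ((\lnot r \lor (p \land q)) \lor r) = I \lor I = I
They differ because Ł3 and Bochvar's internal three-valued logic treat I differently under the binary connectives.

True; I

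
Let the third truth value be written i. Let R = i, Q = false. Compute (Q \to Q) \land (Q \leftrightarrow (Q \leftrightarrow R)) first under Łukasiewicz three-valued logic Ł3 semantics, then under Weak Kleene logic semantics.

i; i

In Łukasiewicz three-valued logic Ł3: Q \to Q = false \to false = true
Q \leftrightarrow R = false \leftrightarrow i = i
Q \leftrightarrow (Q \leftrightarrow R) = false \leftrightarrow i = i
(Q \to Q) \land (Q \leftrightarrow (Q \leftrightarrow R)) = true \land i = i
In Weak Kleene logic: Q \to Q = false \to false = true
Q \leftrightarrow R = false \leftrightarrow i = i
Q \leftrightarrow (Q \leftrightarrow R) = false \leftrightarrow i = i
(Q \to Q) \land (Q \leftrightarrow (Q \leftrightarrow R)) = true \land i = i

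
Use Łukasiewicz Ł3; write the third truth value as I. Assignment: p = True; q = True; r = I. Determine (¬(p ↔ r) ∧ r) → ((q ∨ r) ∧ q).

True

p ↔ r = True ↔ I = I  [1 − |1−½|]
¬(p ↔ r) = ¬I = I
¬(p ↔ r) ∧ r = I ∧ I = I
q ∨ r = True ∨ I = True
(q ∨ r) ∧ q = True ∧ True = True
(¬(p ↔ r) ∧ r) → ((q ∨ r) ∧ q) = I → True = True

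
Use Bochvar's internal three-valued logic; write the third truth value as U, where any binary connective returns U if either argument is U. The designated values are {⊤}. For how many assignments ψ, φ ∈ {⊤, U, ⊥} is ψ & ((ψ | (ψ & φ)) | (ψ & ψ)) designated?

2

Designated under: (ψ=⊤, φ=⊤); (ψ=⊤, φ=⊥).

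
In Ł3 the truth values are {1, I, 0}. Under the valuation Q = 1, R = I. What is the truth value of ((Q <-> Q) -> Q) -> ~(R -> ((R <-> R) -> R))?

Q <-> Q = 1 <-> 1 = 1
(Q <-> Q) -> Q = 1 -> 1 = 1
R <-> R = I <-> I = 1
(R <-> R) -> R = 1 -> I = I
R -> ((R <-> R) -> R) = I -> I = 1
~(R -> ((R <-> R) -> R)) = ~1 = 0
((Q <-> Q) -> Q) -> ~(R -> ((R <-> R) -> R)) = 1 -> 0 = 0

0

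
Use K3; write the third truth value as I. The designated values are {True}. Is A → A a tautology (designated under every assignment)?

Countermodel: A=I gives I, which is not designated.

No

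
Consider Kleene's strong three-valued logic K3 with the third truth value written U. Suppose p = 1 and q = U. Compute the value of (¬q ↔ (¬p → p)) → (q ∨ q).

U

¬q = ¬U = U
¬p = ¬1 = 0
¬p → p = 0 → 1 = 1
¬q ↔ (¬p → p) = U ↔ 1 = U
q ∨ q = U ∨ U = U
(¬q ↔ (¬p → p)) → (q ∨ q) = U → U = U  [¬U ∨ U]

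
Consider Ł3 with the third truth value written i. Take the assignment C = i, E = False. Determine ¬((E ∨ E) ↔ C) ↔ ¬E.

i

E ∨ E = False ∨ False = False
(E ∨ E) ↔ C = False ↔ i = i
¬((E ∨ E) ↔ C) = ¬i = i
¬E = ¬False = True
¬((E ∨ E) ↔ C) ↔ ¬E = i ↔ True = i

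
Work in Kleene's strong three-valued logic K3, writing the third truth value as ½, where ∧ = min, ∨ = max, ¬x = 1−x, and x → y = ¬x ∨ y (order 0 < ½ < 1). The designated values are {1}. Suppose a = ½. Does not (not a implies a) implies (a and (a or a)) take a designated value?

not a = not ½ = ½
not a implies a = ½ implies ½ = ½  [not ½ or ½]
not (not a implies a) = not ½ = ½
a or a = ½ or ½ = ½
a and (a or a) = ½ and ½ = ½
not (not a implies a) implies (a and (a or a)) = ½ implies ½ = ½
½ ∉ {1}.

No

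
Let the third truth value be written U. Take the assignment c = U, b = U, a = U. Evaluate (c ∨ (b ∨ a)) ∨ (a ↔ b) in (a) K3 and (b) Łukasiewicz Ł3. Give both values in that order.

U; T

In K3: b ∨ a = U ∨ U = U
c ∨ (b ∨ a) = U ∨ U = U
a ↔ b = U ↔ U = U
(c ∨ (b ∨ a)) ∨ (a ↔ b) = U ∨ U = U
In Łukasiewicz Ł3: b ∨ a = U ∨ U = U
c ∨ (b ∨ a) = U ∨ U = U
a ↔ b = U ↔ U = T  [1 − |½−½|]
(c ∨ (b ∨ a)) ∨ (a ↔ b) = U ∨ T = T
They differ because K3 and Łukasiewicz Ł3 treat U differently under implication.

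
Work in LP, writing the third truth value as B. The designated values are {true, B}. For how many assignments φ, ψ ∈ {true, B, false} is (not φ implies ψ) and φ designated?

Of the 9 assignments, 6 give a value in {true, B}.

6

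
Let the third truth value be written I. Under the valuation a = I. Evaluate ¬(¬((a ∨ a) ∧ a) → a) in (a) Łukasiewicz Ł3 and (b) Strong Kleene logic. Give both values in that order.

In Łukasiewicz Ł3: a ∨ a = I ∨ I = I
(a ∨ a) ∧ a = I ∧ I = I
¬((a ∨ a) ∧ a) = ¬I = I
¬((a ∨ a) ∧ a) → a = I → I = true  [min(1, 1−½+½)]
¬(¬((a ∨ a) ∧ a) → a) = ¬true = false
In Strong Kleene logic: a ∨ a = I ∨ I = I
(a ∨ a) ∧ a = I ∧ I = I
¬((a ∨ a) ∧ a) = ¬I = I
¬((a ∨ a) ∧ a) → a = I → I = I  [¬I ∨ I]
¬(¬((a ∨ a) ∧ a) → a) = ¬I = I
They differ because Łukasiewicz Ł3 and Strong Kleene logic treat I differently under implication.

false; I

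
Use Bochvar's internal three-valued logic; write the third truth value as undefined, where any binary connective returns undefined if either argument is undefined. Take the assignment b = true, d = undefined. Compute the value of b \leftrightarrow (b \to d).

b \to d = true \to undefined = undefined
b \leftrightarrow (b \to d) = true \leftrightarrow undefined = undefined

undefined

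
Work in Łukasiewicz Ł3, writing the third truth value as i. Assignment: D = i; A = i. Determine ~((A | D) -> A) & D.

false

A | D = i | i = i
(A | D) -> A = i -> i = true
~((A | D) -> A) = ~true = false
~((A | D) -> A) & D = false & i = false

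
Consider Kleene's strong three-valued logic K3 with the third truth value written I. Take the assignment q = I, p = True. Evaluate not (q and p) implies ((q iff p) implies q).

q and p = I and True = I
not (q and p) = not I = I
q iff p = I iff True = I
(q iff p) implies q = I implies I = I  [not I or I]
not (q and p) implies ((q iff p) implies q) = I implies I = I

I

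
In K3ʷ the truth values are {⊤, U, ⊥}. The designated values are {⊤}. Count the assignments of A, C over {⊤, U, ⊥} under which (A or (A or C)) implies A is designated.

Designated under: (A=⊤, C=⊤); (A=⊤, C=⊥); (A=⊥, C=⊥).

3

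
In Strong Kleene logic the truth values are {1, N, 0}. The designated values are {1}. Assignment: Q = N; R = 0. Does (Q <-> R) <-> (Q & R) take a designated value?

No

Q <-> R = N <-> 0 = N
Q & R = N & 0 = 0
(Q <-> R) <-> (Q & R) = N <-> 0 = N
N ∉ {1}.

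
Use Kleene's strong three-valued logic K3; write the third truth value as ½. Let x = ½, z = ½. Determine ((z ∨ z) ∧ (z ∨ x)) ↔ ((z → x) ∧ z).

z ∨ z = ½ ∨ ½ = ½
z ∨ x = ½ ∨ ½ = ½
(z ∨ z) ∧ (z ∨ x) = ½ ∧ ½ = ½
z → x = ½ → ½ = ½
(z → x) ∧ z = ½ ∧ ½ = ½
((z ∨ z) ∧ (z ∨ x)) ↔ ((z → x) ∧ z) = ½ ↔ ½ = ½

½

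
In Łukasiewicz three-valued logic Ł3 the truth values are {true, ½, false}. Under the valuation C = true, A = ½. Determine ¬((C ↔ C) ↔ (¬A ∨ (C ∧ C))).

false

C ↔ C = true ↔ true = true
¬A = ¬½ = ½
C ∧ C = true ∧ true = true
¬A ∨ (C ∧ C) = ½ ∨ true = true
(C ↔ C) ↔ (¬A ∨ (C ∧ C)) = true ↔ true = true
¬((C ↔ C) ↔ (¬A ∨ (C ∧ C))) = ¬true = false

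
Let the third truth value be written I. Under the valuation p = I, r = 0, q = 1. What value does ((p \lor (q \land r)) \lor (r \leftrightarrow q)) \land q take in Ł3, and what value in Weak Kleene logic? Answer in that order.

I; I

In Ł3: q \land r = 1 \land 0 = 0
p \lor (q \land r) = I \lor 0 = I
r \leftrightarrow q = 0 \leftrightarrow 1 = 0
(p \lor (q \land r)) \lor (r \leftrightarrow q) = I \lor 0 = I
((p \lor (q \land r)) \lor (r \leftrightarrow q)) \land q = I \land 1 = I
In Weak Kleene logic: q \land r = 1 \land 0 = 0
p \lor (q \land r) = I \lor 0 = I
r \leftrightarrow q = 0 \leftrightarrow 1 = 0
(p \lor (q \land r)) \lor (r \leftrightarrow q) = I \lor 0 = I
((p \lor (q \land r)) \lor (r \leftrightarrow q)) \land q = I \land 1 = I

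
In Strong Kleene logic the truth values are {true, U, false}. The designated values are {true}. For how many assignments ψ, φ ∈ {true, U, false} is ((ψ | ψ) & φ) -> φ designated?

7

Of the 9 assignments, 7 give a value in {true}.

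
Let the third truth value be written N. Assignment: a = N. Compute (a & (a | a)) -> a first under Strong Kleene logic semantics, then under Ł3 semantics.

In Strong Kleene logic: a | a = N | N = N
a & (a | a) = N & N = N
(a & (a | a)) -> a = N -> N = N
In Ł3: a | a = N | N = N
a & (a | a) = N & N = N
(a & (a | a)) -> a = N -> N = T  [min(1, 1−½+½)]
They differ because Strong Kleene logic and Ł3 treat N differently under implication.

N; T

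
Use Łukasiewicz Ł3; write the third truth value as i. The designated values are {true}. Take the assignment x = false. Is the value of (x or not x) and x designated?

No

not x = not false = true
x or not x = false or true = true
(x or not x) and x = true and false = false
false ∉ {true}.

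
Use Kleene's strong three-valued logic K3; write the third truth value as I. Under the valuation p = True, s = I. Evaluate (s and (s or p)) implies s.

I

s or p = I or True = True
s and (s or p) = I and True = I
(s and (s or p)) implies s = I implies I = I  [not I or I]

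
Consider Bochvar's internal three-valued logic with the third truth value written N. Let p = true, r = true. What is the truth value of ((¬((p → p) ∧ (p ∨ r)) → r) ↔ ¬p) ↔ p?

false

p → p = true → true = true
p ∨ r = true ∨ true = true
(p → p) ∧ (p ∨ r) = true ∧ true = true
¬((p → p) ∧ (p ∨ r)) = ¬true = false
¬((p → p) ∧ (p ∨ r)) → r = false → true = true
¬p = ¬true = false
(¬((p → p) ∧ (p ∨ r)) → r) ↔ ¬p = true ↔ false = false
((¬((p → p) ∧ (p ∨ r)) → r) ↔ ¬p) ↔ p = false ↔ true = false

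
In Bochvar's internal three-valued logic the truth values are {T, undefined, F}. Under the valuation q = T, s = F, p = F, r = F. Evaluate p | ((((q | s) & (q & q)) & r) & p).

q | s = T | F = T
q & q = T & T = T
(q | s) & (q & q) = T & T = T
((q | s) & (q & q)) & r = T & F = F
(((q | s) & (q & q)) & r) & p = F & F = F
p | ((((q | s) & (q & q)) & r) & p) = F | F = F

F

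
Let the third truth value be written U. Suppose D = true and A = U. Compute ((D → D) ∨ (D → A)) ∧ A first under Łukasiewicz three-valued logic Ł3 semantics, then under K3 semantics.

In Łukasiewicz three-valued logic Ł3: D → D = true → true = true
D → A = true → U = U  [min(1, 1−1+½)]
(D → D) ∨ (D → A) = true ∨ U = true
((D → D) ∨ (D → A)) ∧ A = true ∧ U = U
In K3: D → D = true → true = true
D → A = true → U = U  [¬true ∨ U]
(D → D) ∨ (D → A) = true ∨ U = true
((D → D) ∨ (D → A)) ∧ A = true ∧ U = U

U; U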